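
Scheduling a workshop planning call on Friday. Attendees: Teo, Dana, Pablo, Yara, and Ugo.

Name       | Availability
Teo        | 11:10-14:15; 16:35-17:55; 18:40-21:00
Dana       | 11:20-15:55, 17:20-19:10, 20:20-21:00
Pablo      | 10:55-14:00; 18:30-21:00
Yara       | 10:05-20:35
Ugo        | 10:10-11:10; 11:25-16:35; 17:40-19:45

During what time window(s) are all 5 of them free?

Teo ∩ Dana: 11:20-14:15, 17:20-17:55, 18:40-19:10, 20:20-21:00.
Teo ∩ Dana ∩ Pablo: 11:20-14:00, 18:40-19:10, 20:20-21:00.
Teo ∩ Dana ∩ Pablo ∩ Yara: 11:20-14:00, 18:40-19:10, 20:20-20:35.
Teo ∩ Dana ∩ Pablo ∩ Yara ∩ Ugo: 11:25-14:00, 18:40-19:10.

11:25-14:00, 18:40-19:10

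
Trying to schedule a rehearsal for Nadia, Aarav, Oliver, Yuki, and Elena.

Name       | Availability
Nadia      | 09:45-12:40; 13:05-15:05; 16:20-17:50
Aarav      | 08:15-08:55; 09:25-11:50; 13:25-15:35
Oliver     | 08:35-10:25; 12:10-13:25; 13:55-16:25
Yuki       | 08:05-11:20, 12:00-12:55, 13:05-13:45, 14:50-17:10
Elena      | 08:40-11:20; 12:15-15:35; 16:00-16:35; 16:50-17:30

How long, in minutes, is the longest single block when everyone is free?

Nadia ∩ Aarav: 09:45-11:50, 13:25-15:05.
Nadia ∩ Aarav ∩ Oliver: 09:45-10:25, 13:55-15:05.
Nadia ∩ Aarav ∩ Oliver ∩ Yuki: 09:45-10:25, 14:50-15:05.
Nadia ∩ Aarav ∩ Oliver ∩ Yuki ∩ Elena: 09:45-10:25, 14:50-15:05.
The longest is 09:45-10:25 at 40 minutes.

40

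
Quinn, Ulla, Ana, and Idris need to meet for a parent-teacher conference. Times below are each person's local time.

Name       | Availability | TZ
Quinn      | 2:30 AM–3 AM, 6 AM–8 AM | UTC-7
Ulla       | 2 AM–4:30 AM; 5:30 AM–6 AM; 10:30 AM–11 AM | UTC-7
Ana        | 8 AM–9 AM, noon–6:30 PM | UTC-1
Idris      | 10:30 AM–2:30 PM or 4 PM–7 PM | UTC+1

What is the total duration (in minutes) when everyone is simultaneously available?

Quinn in UTC: 09:30-10:00, 13:00-15:00 (add 7h to convert from UTC-7).
Ulla in UTC: 09:00-11:30, 12:30-13:00, 17:30-18:00 (add 7h to convert from UTC-7).
Ana in UTC: 09:00-10:00, 13:00-19:30 (add 1h to convert from UTC-1).
Idris in UTC: 09:30-13:30, 15:00-18:00 (subtract 1h to convert from UTC+1).
Quinn ∩ Ulla: 09:30-10:00.
Quinn ∩ Ulla ∩ Ana: 09:30-10:00.
Quinn ∩ Ulla ∩ Ana ∩ Idris: 09:30-10:00.
That's a single block of 30 minutes.

30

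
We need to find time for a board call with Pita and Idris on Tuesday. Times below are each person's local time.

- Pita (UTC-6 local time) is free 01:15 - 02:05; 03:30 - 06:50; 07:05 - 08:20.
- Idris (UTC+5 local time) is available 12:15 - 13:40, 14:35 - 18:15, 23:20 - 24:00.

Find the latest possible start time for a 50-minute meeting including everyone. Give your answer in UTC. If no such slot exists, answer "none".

Pita in UTC: 07:15-08:05, 09:30-12:50, 13:05-14:20 (add 6h to convert from UTC-6).
Idris in UTC: 07:15-08:40, 09:35-13:15, 18:20-19:00 (subtract 5h to convert from UTC+5).
Pita ∩ Idris: 07:15-08:05, 09:35-12:50, 13:05-13:15.
The last common window of at least 50 minutes is 09:35-12:50; a 50-minute meeting can start as late as 12:00 and still end by 12:50.

12:00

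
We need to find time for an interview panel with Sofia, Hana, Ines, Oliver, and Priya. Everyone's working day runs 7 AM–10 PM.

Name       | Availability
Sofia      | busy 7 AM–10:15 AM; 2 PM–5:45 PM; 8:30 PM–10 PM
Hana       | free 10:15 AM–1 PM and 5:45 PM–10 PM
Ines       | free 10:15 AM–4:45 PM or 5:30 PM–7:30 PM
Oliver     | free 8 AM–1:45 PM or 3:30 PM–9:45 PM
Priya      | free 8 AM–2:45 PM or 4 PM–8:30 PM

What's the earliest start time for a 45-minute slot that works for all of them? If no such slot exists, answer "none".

Sofia free: 10:15-14:00, 17:45-20:30 (invert busy blocks within the working day).
Hana free: 10:15-13:00, 17:45-22:00.
Ines free: 10:15-16:45, 17:30-19:30.
Oliver free: 08:00-13:45, 15:30-21:45.
Priya free: 08:00-14:45, 16:00-20:30.
Sofia ∩ Hana: 10:15-13:00, 17:45-20:30.
Sofia ∩ Hana ∩ Ines: 10:15-13:00, 17:45-19:30.
Sofia ∩ Hana ∩ Ines ∩ Oliver: 10:15-13:00, 17:45-19:30.
Sofia ∩ Hana ∩ Ines ∩ Oliver ∩ Priya: 10:15-13:00, 17:45-19:30.
The first common window of at least 45 minutes is 10:15-13:00, so the earliest start is 10:15.

10:15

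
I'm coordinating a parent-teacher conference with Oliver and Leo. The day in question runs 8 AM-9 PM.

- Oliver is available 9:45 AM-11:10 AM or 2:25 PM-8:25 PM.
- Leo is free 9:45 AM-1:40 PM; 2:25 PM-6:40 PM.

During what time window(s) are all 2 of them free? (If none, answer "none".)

09:45-11:10, 14:25-18:40

Oliver ∩ Leo: 09:45-11:10, 14:25-18:40.
Those are the intersection windows.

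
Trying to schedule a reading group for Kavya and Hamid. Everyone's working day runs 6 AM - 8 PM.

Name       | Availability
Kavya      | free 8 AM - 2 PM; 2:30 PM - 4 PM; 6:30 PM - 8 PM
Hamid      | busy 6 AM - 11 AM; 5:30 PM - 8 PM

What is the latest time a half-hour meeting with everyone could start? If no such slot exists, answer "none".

15:30

Kavya free: 08:00-14:00, 14:30-16:00, 18:30-20:00.
Hamid free: 11:00-17:30 (invert busy blocks within the working day).
Kavya ∩ Hamid: 11:00-14:00, 14:30-16:00.
Those are the intersection windows.
The last common window of at least 30 minutes is 14:30-16:00; a 30-minute meeting can start as late as 15:30 and still end by 16:00.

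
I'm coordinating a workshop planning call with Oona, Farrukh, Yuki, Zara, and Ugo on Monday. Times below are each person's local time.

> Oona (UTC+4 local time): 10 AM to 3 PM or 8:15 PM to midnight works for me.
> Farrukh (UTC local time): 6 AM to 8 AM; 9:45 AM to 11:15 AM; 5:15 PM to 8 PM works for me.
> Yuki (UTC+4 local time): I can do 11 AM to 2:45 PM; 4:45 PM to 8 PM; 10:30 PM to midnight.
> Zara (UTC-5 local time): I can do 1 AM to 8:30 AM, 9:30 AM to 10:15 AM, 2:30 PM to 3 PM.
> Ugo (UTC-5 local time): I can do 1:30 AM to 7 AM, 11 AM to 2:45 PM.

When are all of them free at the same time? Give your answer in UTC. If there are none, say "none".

Oona in UTC: 06:00-11:00, 16:15-20:00 (subtract 4h to convert from UTC+4).
Farrukh in UTC: 06:00-08:00, 09:45-11:15, 17:15-20:00.
Yuki in UTC: 07:00-10:45, 12:45-16:00, 18:30-20:00 (subtract 4h to convert from UTC+4).
Zara in UTC: 06:00-13:30, 14:30-15:15, 19:30-20:00 (add 5h to convert from UTC-5).
Ugo in UTC: 06:30-12:00, 16:00-19:45 (add 5h to convert from UTC-5).
Oona ∩ Farrukh: 06:00-08:00, 09:45-11:00, 17:15-20:00.
Oona ∩ Farrukh ∩ Yuki: 07:00-08:00, 09:45-10:45, 18:30-20:00.
Oona ∩ Farrukh ∩ Yuki ∩ Zara: 07:00-08:00, 09:45-10:45, 19:30-20:00.
Oona ∩ Farrukh ∩ Yuki ∩ Zara ∩ Ugo: 07:00-08:00, 09:45-10:45, 19:30-19:45.
So the common availability across everyone is 07:00-08:00, 09:45-10:45, 19:30-19:45.

07:00-08:00, 09:45-10:45, 19:30-19:45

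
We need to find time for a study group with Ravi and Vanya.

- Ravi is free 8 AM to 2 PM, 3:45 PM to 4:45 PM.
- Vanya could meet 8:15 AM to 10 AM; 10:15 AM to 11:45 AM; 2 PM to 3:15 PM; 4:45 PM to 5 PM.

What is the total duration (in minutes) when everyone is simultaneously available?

195

Ravi ∩ Vanya: 08:15-10:00, 10:15-11:45.
Those are the intersection windows.
Summing the common windows: 105 + 90 = 195 minutes.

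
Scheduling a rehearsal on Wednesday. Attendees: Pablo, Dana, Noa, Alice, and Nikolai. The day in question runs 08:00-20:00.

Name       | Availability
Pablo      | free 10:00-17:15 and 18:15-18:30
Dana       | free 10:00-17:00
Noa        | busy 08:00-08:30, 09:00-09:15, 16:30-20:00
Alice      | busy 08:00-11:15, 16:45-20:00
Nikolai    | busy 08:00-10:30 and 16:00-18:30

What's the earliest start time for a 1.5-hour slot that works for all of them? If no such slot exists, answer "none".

11:15

Pablo free: 10:00-17:15, 18:15-18:30.
Dana free: 10:00-17:00.
Noa free: 08:30-09:00, 09:15-16:30 (invert busy blocks within the working day).
Alice free: 11:15-16:45 (invert busy blocks within the working day).
Nikolai free: 10:30-16:00, 18:30-20:00 (invert busy blocks within the working day).
Pablo ∩ Dana: 10:00-17:00.
Pablo ∩ Dana ∩ Noa: 10:00-16:30.
Pablo ∩ Dana ∩ Noa ∩ Alice: 11:15-16:30.
Pablo ∩ Dana ∩ Noa ∩ Alice ∩ Nikolai: 11:15-16:00.
So the common availability across everyone is 11:15-16:00.
The first common window of at least 90 minutes is 11:15-16:00, so the earliest start is 11:15.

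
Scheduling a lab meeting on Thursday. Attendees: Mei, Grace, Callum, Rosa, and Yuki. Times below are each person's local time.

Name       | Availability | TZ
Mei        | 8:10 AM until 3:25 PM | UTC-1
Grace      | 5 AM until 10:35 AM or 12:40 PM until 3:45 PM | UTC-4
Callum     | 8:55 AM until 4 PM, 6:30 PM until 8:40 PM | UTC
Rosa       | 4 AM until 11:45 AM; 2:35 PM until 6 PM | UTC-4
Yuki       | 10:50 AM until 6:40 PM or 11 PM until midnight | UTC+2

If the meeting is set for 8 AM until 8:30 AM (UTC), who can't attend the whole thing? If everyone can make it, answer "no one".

Mei in UTC: 09:10-16:25 (add 1h to convert from UTC-1).
Grace in UTC: 09:00-14:35, 16:40-19:45 (add 4h to convert from UTC-4).
Callum in UTC: 08:55-16:00, 18:30-20:40.
Rosa in UTC: 08:00-15:45, 18:35-22:00 (add 4h to convert from UTC-4).
Yuki in UTC: 08:50-16:40, 21:00-22:00 (subtract 2h to convert from UTC+2).
Mei: not fully free for 08:00-08:30. Grace: not fully free for 08:00-08:30. Callum: not fully free for 08:00-08:30. Rosa: free for 08:00-08:30. Yuki: not fully free for 08:00-08:30.

Callum, Grace, Mei, Yuki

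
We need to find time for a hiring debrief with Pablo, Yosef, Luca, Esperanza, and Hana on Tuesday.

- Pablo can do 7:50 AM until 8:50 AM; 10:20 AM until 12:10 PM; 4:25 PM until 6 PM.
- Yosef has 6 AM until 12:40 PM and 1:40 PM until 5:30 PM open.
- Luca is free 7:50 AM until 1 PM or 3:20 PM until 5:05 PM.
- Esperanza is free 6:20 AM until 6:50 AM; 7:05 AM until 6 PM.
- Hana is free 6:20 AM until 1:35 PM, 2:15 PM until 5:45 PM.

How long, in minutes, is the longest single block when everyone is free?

110

Pablo ∩ Yosef: 07:50-08:50, 10:20-12:10, 16:25-17:30.
Pablo ∩ Yosef ∩ Luca: 07:50-08:50, 10:20-12:10, 16:25-17:05.
Pablo ∩ Yosef ∩ Luca ∩ Esperanza: 07:50-08:50, 10:20-12:10, 16:25-17:05.
Pablo ∩ Yosef ∩ Luca ∩ Esperanza ∩ Hana: 07:50-08:50, 10:20-12:10, 16:25-17:05.
Those are the intersection windows.
The longest is 10:20-12:10 at 110 minutes.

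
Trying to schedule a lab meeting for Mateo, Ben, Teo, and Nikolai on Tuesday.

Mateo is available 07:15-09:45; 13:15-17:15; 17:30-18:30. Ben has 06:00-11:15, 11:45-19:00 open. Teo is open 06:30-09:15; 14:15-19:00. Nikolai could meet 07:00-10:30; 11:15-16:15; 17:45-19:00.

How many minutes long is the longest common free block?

120

Mateo ∩ Ben: 07:15-09:45, 13:15-17:15, 17:30-18:30.
Mateo ∩ Ben ∩ Teo: 07:15-09:15, 14:15-17:15, 17:30-18:30.
Mateo ∩ Ben ∩ Teo ∩ Nikolai: 07:15-09:15, 14:15-16:15, 17:45-18:30.
The longest is 07:15-09:15 at 120 minutes.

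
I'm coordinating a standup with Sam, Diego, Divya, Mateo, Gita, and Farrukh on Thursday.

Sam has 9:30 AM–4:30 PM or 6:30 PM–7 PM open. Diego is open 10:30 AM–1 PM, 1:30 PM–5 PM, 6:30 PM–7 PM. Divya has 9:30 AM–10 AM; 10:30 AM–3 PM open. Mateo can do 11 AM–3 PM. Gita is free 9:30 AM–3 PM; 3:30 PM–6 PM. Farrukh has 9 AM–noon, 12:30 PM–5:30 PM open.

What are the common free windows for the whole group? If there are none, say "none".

11:00-12:00, 12:30-13:00, 13:30-15:00

Sam ∩ Diego: 10:30-13:00, 13:30-16:30, 18:30-19:00.
Sam ∩ Diego ∩ Divya: 10:30-13:00, 13:30-15:00.
Sam ∩ Diego ∩ Divya ∩ Mateo: 11:00-13:00, 13:30-15:00.
Sam ∩ Diego ∩ Divya ∩ Mateo ∩ Gita: 11:00-13:00, 13:30-15:00.
Sam ∩ Diego ∩ Divya ∩ Mateo ∩ Gita ∩ Farrukh: 11:00-12:00, 12:30-13:00, 13:30-15:00.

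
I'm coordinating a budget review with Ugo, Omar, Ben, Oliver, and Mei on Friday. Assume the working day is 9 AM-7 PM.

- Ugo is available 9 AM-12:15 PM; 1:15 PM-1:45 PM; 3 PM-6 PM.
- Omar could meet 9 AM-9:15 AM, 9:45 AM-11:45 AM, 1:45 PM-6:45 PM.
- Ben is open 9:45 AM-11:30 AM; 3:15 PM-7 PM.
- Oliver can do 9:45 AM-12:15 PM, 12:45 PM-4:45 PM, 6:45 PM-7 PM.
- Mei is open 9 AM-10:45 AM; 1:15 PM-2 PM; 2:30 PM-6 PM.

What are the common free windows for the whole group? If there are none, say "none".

09:45-10:45, 15:15-16:45

Ugo ∩ Omar: 09:00-09:15, 09:45-11:45, 15:00-18:00.
Ugo ∩ Omar ∩ Ben: 09:45-11:30, 15:15-18:00.
Ugo ∩ Omar ∩ Ben ∩ Oliver: 09:45-11:30, 15:15-16:45.
Ugo ∩ Omar ∩ Ben ∩ Oliver ∩ Mei: 09:45-10:45, 15:15-16:45.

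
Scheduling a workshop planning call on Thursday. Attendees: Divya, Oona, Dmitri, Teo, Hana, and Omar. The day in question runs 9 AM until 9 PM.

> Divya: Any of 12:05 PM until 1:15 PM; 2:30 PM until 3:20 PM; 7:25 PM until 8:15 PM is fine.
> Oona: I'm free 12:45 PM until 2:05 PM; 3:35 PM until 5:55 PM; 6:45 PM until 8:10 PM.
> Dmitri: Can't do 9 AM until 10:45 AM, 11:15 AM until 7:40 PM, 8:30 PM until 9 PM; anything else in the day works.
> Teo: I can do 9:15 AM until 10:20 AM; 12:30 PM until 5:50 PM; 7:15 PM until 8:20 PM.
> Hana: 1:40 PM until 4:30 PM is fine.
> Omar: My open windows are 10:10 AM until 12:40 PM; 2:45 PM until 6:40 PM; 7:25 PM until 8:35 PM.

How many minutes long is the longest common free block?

Divya free: 12:05-13:15, 14:30-15:20, 19:25-20:15.
Oona free: 12:45-14:05, 15:35-17:55, 18:45-20:10.
Dmitri free: 10:45-11:15, 19:40-20:30 (invert busy blocks within the working day).
Teo free: 09:15-10:20, 12:30-17:50, 19:15-20:20.
Hana free: 13:40-16:30.
Omar free: 10:10-12:40, 14:45-18:40, 19:25-20:35.
Divya ∩ Oona: 12:45-13:15, 19:25-20:10.
Divya ∩ Oona ∩ Dmitri: 19:40-20:10.
Divya ∩ Oona ∩ Dmitri ∩ Teo: 19:40-20:10.
Divya ∩ Oona ∩ Dmitri ∩ Teo ∩ Hana: ∅.
Divya ∩ Oona ∩ Dmitri ∩ Teo ∩ Hana ∩ Omar: ∅.
There is no time when everyone is free.
No common window exists, so the longest block is 0 minutes.

0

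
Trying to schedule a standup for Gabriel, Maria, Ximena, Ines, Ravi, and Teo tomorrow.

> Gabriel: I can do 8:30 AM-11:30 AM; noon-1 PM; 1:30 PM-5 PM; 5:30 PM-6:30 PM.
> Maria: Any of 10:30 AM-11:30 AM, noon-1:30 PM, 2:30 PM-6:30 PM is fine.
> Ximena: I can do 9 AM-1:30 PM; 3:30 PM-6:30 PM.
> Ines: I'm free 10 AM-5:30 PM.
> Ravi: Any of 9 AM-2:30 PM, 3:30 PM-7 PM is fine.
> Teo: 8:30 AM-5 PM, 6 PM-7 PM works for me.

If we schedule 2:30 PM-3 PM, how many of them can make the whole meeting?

4

Gabriel, Maria, Ines, and Teo can make the full 14:30-15:00 slot — that's 4.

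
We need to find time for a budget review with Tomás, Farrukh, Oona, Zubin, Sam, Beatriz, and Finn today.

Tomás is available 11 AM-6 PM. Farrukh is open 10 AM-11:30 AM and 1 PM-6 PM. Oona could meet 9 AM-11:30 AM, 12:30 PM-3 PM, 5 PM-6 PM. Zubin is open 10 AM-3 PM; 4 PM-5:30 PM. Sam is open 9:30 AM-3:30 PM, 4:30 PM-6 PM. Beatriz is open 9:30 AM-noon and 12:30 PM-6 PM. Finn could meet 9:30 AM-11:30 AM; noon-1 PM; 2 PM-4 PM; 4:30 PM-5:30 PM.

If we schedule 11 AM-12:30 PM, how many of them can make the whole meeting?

3

Tomás, Zubin, and Sam can make the full 11:00-12:30 slot — that's 3.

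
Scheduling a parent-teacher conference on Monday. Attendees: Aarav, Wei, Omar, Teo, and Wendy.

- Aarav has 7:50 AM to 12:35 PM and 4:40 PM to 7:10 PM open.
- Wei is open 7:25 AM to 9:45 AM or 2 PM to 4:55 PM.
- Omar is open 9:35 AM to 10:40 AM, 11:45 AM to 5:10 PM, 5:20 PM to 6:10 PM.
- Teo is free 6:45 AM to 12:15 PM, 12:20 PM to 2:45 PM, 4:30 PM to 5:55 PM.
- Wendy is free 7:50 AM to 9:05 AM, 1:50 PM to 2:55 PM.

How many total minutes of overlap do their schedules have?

Aarav ∩ Wei: 07:50-09:45, 16:40-16:55.
Aarav ∩ Wei ∩ Omar: 09:35-09:45, 16:40-16:55.
Aarav ∩ Wei ∩ Omar ∩ Teo: 09:35-09:45, 16:40-16:55.
Aarav ∩ Wei ∩ Omar ∩ Teo ∩ Wendy: ∅.
There is no time when everyone is free.
There is no common window, so the total is 0 minutes.

0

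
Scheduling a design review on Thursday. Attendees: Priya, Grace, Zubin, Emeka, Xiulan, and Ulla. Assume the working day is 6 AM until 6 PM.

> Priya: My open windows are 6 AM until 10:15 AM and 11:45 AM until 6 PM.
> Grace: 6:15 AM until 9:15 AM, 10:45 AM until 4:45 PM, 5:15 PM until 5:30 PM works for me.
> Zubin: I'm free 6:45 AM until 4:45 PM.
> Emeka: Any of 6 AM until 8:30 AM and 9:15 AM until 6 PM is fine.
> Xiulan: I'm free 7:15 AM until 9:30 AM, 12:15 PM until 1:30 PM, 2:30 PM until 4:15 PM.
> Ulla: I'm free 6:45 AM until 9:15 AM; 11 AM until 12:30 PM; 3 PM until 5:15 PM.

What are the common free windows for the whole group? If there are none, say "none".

07:15-08:30, 12:15-12:30, 15:00-16:15

Priya ∩ Grace: 06:15-09:15, 11:45-16:45, 17:15-17:30.
Priya ∩ Grace ∩ Zubin: 06:45-09:15, 11:45-16:45.
Priya ∩ Grace ∩ Zubin ∩ Emeka: 06:45-08:30, 11:45-16:45.
Priya ∩ Grace ∩ Zubin ∩ Emeka ∩ Xiulan: 07:15-08:30, 12:15-13:30, 14:30-16:15.
Priya ∩ Grace ∩ Zubin ∩ Emeka ∩ Xiulan ∩ Ulla: 07:15-08:30, 12:15-12:30, 15:00-16:15.
Those are the intersection windows.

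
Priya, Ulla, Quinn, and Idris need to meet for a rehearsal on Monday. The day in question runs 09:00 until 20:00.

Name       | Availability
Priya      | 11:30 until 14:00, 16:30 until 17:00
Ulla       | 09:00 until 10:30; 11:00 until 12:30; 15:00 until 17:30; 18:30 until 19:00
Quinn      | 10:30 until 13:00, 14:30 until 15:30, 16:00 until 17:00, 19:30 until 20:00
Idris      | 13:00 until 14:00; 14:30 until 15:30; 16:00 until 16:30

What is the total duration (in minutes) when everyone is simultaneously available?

Priya ∩ Ulla: 11:30-12:30, 16:30-17:00.
Priya ∩ Ulla ∩ Quinn: 11:30-12:30, 16:30-17:00.
Priya ∩ Ulla ∩ Quinn ∩ Idris: ∅.
There is no time when everyone is free.
There is no common window, so the total is 0 minutes.

0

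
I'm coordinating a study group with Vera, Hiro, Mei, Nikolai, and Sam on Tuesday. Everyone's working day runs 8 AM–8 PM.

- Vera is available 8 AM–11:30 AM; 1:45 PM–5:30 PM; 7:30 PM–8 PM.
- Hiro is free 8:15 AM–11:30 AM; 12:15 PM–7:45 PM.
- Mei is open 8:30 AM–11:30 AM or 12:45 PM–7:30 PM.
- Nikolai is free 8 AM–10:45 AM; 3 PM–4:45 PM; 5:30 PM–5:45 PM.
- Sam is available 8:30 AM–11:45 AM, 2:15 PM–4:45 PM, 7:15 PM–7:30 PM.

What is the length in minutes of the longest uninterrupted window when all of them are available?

135

Vera ∩ Hiro: 08:15-11:30, 13:45-17:30, 19:30-19:45.
Vera ∩ Hiro ∩ Mei: 08:30-11:30, 13:45-17:30.
Vera ∩ Hiro ∩ Mei ∩ Nikolai: 08:30-10:45, 15:00-16:45.
Vera ∩ Hiro ∩ Mei ∩ Nikolai ∩ Sam: 08:30-10:45, 15:00-16:45.
The longest is 08:30-10:45 at 135 minutes.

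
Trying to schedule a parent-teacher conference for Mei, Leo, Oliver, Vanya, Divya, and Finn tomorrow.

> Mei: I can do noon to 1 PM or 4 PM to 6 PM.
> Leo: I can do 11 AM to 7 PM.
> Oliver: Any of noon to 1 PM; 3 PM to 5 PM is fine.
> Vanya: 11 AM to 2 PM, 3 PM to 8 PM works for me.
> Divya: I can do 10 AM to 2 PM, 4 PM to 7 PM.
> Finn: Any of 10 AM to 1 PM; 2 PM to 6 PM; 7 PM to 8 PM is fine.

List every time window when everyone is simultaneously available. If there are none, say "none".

12:00-13:00, 16:00-17:00

Mei ∩ Leo: 12:00-13:00, 16:00-18:00.
Mei ∩ Leo ∩ Oliver: 12:00-13:00, 16:00-17:00.
Mei ∩ Leo ∩ Oliver ∩ Vanya: 12:00-13:00, 16:00-17:00.
Mei ∩ Leo ∩ Oliver ∩ Vanya ∩ Divya: 12:00-13:00, 16:00-17:00.
Mei ∩ Leo ∩ Oliver ∩ Vanya ∩ Divya ∩ Finn: 12:00-13:00, 16:00-17:00.
So the common availability across everyone is 12:00-13:00, 16:00-17:00.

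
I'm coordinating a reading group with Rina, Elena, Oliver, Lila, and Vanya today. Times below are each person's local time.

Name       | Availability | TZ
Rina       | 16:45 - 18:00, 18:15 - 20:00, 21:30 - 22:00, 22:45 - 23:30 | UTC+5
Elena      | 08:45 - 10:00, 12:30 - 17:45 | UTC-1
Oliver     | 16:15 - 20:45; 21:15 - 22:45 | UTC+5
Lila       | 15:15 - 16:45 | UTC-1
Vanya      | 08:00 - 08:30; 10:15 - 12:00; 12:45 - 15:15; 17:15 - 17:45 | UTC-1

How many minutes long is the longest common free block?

Rina in UTC: 11:45-13:00, 13:15-15:00, 16:30-17:00, 17:45-18:30 (subtract 5h to convert from UTC+5).
Elena in UTC: 09:45-11:00, 13:30-18:45 (add 1h to convert from UTC-1).
Oliver in UTC: 11:15-15:45, 16:15-17:45 (subtract 5h to convert from UTC+5).
Lila in UTC: 16:15-17:45 (add 1h to convert from UTC-1).
Vanya in UTC: 09:00-09:30, 11:15-13:00, 13:45-16:15, 18:15-18:45 (add 1h to convert from UTC-1).
Rina ∩ Elena: 13:30-15:00, 16:30-17:00, 17:45-18:30.
Rina ∩ Elena ∩ Oliver: 13:30-15:00, 16:30-17:00.
Rina ∩ Elena ∩ Oliver ∩ Lila: 16:30-17:00.
Rina ∩ Elena ∩ Oliver ∩ Lila ∩ Vanya: ∅.
There is no time when everyone is free.
No common window exists, so the longest block is 0 minutes.

0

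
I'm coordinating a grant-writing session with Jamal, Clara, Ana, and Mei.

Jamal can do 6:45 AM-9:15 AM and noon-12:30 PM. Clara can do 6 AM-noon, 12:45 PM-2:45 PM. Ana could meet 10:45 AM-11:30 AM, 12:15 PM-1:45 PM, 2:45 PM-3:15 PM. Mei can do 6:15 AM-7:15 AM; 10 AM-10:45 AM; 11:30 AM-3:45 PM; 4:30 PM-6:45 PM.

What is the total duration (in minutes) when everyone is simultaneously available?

0

Jamal ∩ Clara: 06:45-09:15.
Jamal ∩ Clara ∩ Ana: ∅.
Jamal ∩ Clara ∩ Ana ∩ Mei: ∅.
There is no time when everyone is free.
There is no common window, so the total is 0 minutes.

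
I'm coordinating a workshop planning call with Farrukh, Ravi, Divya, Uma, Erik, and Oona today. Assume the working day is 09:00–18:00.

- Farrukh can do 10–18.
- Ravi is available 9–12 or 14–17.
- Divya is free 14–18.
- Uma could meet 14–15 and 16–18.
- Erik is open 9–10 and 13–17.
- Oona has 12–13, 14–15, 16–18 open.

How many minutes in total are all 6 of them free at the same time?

Farrukh ∩ Ravi: 10:00-12:00, 14:00-17:00.
Farrukh ∩ Ravi ∩ Divya: 14:00-17:00.
Farrukh ∩ Ravi ∩ Divya ∩ Uma: 14:00-15:00, 16:00-17:00.
Farrukh ∩ Ravi ∩ Divya ∩ Uma ∩ Erik: 14:00-15:00, 16:00-17:00.
Farrukh ∩ Ravi ∩ Divya ∩ Uma ∩ Erik ∩ Oona: 14:00-15:00, 16:00-17:00.
Summing the common windows: 60 + 60 = 120 minutes.

120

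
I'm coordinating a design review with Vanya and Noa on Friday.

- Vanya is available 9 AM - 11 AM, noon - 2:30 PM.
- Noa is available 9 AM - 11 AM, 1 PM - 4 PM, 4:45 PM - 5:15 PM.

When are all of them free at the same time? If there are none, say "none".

Vanya ∩ Noa: 09:00-11:00, 13:00-14:30.

09:00-11:00, 13:00-14:30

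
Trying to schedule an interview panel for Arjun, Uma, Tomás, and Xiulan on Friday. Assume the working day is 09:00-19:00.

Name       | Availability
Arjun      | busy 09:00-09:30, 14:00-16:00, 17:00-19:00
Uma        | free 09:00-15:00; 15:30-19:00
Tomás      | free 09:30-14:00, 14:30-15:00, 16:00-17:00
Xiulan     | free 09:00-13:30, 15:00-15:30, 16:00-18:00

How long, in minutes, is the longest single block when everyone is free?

Arjun free: 09:30-14:00, 16:00-17:00 (invert busy blocks within the working day).
Uma free: 09:00-15:00, 15:30-19:00.
Tomás free: 09:30-14:00, 14:30-15:00, 16:00-17:00.
Xiulan free: 09:00-13:30, 15:00-15:30, 16:00-18:00.
Arjun ∩ Uma: 09:30-14:00, 16:00-17:00.
Arjun ∩ Uma ∩ Tomás: 09:30-14:00, 16:00-17:00.
Arjun ∩ Uma ∩ Tomás ∩ Xiulan: 09:30-13:30, 16:00-17:00.
The longest is 09:30-13:30 at 240 minutes.

240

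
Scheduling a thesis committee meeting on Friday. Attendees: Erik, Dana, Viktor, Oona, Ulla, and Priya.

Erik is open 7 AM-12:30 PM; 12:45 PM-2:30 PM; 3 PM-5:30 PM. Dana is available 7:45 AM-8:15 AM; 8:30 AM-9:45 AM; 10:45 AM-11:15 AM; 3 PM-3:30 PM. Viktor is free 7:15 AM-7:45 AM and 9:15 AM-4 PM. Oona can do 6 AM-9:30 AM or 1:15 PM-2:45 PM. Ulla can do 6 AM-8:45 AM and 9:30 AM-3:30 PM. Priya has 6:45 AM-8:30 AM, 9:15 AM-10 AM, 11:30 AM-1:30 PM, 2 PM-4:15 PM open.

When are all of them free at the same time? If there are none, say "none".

none

Erik ∩ Dana: 07:45-08:15, 08:30-09:45, 10:45-11:15, 15:00-15:30.
Erik ∩ Dana ∩ Viktor: 09:15-09:45, 10:45-11:15, 15:00-15:30.
Erik ∩ Dana ∩ Viktor ∩ Oona: 09:15-09:30.
Erik ∩ Dana ∩ Viktor ∩ Oona ∩ Ulla: ∅.
Erik ∩ Dana ∩ Viktor ∩ Oona ∩ Ulla ∩ Priya: ∅.
There is no time when everyone is free.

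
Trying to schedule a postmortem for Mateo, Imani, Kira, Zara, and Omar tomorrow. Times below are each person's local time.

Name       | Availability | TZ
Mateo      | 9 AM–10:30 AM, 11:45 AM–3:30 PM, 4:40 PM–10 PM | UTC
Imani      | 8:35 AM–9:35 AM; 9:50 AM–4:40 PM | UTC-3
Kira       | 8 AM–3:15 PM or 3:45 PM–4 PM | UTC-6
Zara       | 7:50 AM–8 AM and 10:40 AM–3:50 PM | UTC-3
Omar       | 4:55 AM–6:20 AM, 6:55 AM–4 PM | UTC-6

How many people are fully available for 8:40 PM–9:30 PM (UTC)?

2

Mateo in UTC: 09:00-10:30, 11:45-15:30, 16:40-22:00.
Imani in UTC: 11:35-12:35, 12:50-19:40 (add 3h to convert from UTC-3).
Kira in UTC: 14:00-21:15, 21:45-22:00 (add 6h to convert from UTC-6).
Zara in UTC: 10:50-11:00, 13:40-18:50 (add 3h to convert from UTC-3).
Omar in UTC: 10:55-12:20, 12:55-22:00 (add 6h to convert from UTC-6).
Mateo and Omar can make the full 20:40-21:30 slot — that's 2.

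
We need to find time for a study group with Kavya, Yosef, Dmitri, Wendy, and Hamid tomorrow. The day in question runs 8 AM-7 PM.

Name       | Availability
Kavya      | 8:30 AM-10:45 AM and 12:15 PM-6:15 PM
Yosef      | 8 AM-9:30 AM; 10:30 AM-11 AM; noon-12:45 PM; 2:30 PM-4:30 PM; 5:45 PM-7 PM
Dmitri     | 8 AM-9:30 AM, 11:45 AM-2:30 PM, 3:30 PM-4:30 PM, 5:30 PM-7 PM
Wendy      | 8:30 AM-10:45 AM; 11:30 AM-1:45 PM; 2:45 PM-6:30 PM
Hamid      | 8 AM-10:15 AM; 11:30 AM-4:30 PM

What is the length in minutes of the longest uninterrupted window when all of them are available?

60

Kavya ∩ Yosef: 08:30-09:30, 10:30-10:45, 12:15-12:45, 14:30-16:30, 17:45-18:15.
Kavya ∩ Yosef ∩ Dmitri: 08:30-09:30, 12:15-12:45, 15:30-16:30, 17:45-18:15.
Kavya ∩ Yosef ∩ Dmitri ∩ Wendy: 08:30-09:30, 12:15-12:45, 15:30-16:30, 17:45-18:15.
Kavya ∩ Yosef ∩ Dmitri ∩ Wendy ∩ Hamid: 08:30-09:30, 12:15-12:45, 15:30-16:30.
So the common availability across everyone is 08:30-09:30, 12:15-12:45, 15:30-16:30.
The longest is 08:30-09:30 at 60 minutes.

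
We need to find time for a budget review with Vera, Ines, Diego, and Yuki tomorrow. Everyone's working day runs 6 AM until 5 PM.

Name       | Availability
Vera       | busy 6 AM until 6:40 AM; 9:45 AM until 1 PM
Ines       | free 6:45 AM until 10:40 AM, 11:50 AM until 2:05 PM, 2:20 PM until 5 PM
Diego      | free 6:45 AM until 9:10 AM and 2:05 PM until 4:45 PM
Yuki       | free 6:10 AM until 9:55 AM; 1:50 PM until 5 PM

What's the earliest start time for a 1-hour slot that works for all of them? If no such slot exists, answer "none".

06:45

Vera free: 06:40-09:45, 13:00-17:00 (invert busy blocks within the working day).
Ines free: 06:45-10:40, 11:50-14:05, 14:20-17:00.
Diego free: 06:45-09:10, 14:05-16:45.
Yuki free: 06:10-09:55, 13:50-17:00.
Vera ∩ Ines: 06:45-09:45, 13:00-14:05, 14:20-17:00.
Vera ∩ Ines ∩ Diego: 06:45-09:10, 14:20-16:45.
Vera ∩ Ines ∩ Diego ∩ Yuki: 06:45-09:10, 14:20-16:45.
Those are the intersection windows.
The first common window of at least 60 minutes is 06:45-09:10, so the earliest start is 06:45.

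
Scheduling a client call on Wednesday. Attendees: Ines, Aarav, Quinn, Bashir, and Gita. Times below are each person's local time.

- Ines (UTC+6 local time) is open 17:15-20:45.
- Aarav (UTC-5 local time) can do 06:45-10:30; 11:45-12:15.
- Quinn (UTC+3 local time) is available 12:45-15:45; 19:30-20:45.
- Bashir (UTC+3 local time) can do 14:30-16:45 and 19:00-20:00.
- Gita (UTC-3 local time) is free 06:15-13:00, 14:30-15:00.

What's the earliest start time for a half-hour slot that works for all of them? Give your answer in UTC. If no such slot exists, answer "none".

11:45

Ines in UTC: 11:15-14:45 (subtract 6h to convert from UTC+6).
Aarav in UTC: 11:45-15:30, 16:45-17:15 (add 5h to convert from UTC-5).
Quinn in UTC: 09:45-12:45, 16:30-17:45 (subtract 3h to convert from UTC+3).
Bashir in UTC: 11:30-13:45, 16:00-17:00 (subtract 3h to convert from UTC+3).
Gita in UTC: 09:15-16:00, 17:30-18:00 (add 3h to convert from UTC-3).
Ines ∩ Aarav: 11:45-14:45.
Ines ∩ Aarav ∩ Quinn: 11:45-12:45.
Ines ∩ Aarav ∩ Quinn ∩ Bashir: 11:45-12:45.
Ines ∩ Aarav ∩ Quinn ∩ Bashir ∩ Gita: 11:45-12:45.
The first common window of at least 30 minutes is 11:45-12:45, so the earliest start is 11:45.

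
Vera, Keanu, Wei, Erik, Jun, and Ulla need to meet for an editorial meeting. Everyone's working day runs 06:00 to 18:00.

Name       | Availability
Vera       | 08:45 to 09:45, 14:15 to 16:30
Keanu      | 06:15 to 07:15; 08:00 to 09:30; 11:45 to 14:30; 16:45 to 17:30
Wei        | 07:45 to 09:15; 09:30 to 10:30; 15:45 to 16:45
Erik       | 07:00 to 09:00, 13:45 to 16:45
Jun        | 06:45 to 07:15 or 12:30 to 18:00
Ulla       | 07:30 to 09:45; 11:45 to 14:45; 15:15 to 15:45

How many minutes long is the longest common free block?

Vera ∩ Keanu: 08:45-09:30, 14:15-14:30.
Vera ∩ Keanu ∩ Wei: 08:45-09:15.
Vera ∩ Keanu ∩ Wei ∩ Erik: 08:45-09:00.
Vera ∩ Keanu ∩ Wei ∩ Erik ∩ Jun: ∅.
Vera ∩ Keanu ∩ Wei ∩ Erik ∩ Jun ∩ Ulla: ∅.
There is no time when everyone is free.
No common window exists, so the longest block is 0 minutes.

0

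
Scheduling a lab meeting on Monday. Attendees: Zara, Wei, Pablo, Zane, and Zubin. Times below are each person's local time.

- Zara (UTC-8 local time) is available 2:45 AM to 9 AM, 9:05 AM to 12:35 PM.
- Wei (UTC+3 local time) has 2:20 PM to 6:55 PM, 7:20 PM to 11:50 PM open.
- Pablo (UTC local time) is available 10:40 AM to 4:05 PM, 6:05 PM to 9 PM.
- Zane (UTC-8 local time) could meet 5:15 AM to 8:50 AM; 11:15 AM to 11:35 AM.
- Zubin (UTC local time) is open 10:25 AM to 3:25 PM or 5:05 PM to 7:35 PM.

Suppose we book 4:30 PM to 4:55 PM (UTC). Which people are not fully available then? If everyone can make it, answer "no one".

Zara in UTC: 10:45-17:00, 17:05-20:35 (add 8h to convert from UTC-8).
Wei in UTC: 11:20-15:55, 16:20-20:50 (subtract 3h to convert from UTC+3).
Pablo in UTC: 10:40-16:05, 18:05-21:00.
Zane in UTC: 13:15-16:50, 19:15-19:35 (add 8h to convert from UTC-8).
Zubin in UTC: 10:25-15:25, 17:05-19:35.
Zara: free for 16:30-16:55. Wei: free for 16:30-16:55. Pablo: not fully free for 16:30-16:55. Zane: not fully free for 16:30-16:55. Zubin: not fully free for 16:30-16:55.

Pablo, Zane, Zubin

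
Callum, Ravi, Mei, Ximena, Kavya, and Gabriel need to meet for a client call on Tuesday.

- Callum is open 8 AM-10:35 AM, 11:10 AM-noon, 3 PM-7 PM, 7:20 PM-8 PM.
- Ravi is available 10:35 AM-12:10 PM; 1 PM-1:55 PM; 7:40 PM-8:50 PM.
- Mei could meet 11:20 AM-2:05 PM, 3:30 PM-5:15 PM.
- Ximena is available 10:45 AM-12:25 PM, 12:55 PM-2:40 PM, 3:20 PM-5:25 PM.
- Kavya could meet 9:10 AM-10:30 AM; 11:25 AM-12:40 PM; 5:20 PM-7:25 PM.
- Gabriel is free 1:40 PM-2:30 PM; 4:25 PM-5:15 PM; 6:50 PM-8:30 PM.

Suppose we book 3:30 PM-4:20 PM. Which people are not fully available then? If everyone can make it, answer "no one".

Gabriel, Kavya, Ravi

Callum: free for 15:30-16:20. Ravi: not fully free for 15:30-16:20. Mei: free for 15:30-16:20. Ximena: free for 15:30-16:20. Kavya: not fully free for 15:30-16:20. Gabriel: not fully free for 15:30-16:20.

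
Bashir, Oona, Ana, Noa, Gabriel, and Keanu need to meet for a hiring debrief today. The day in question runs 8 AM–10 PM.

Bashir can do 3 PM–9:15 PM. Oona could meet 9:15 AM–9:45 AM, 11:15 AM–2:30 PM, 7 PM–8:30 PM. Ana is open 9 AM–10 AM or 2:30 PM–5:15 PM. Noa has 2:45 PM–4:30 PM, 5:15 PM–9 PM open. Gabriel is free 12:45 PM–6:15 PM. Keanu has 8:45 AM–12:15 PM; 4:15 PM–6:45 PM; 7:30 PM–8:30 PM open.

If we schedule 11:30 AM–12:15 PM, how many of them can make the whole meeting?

2

Oona and Keanu can make the full 11:30-12:15 slot — that's 2.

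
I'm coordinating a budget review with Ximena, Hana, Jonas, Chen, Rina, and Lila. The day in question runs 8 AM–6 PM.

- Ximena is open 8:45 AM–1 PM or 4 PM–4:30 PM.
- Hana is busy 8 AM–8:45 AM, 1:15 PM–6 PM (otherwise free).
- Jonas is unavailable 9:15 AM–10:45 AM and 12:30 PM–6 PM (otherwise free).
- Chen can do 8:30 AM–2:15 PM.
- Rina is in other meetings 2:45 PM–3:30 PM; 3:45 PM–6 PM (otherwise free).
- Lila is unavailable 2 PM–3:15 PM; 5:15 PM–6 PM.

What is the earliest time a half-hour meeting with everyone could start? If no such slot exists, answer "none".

08:45

Ximena free: 08:45-13:00, 16:00-16:30.
Hana free: 08:45-13:15 (invert busy blocks within the working day).
Jonas free: 08:00-09:15, 10:45-12:30 (invert busy blocks within the working day).
Chen free: 08:30-14:15.
Rina free: 08:00-14:45, 15:30-15:45 (invert busy blocks within the working day).
Lila free: 08:00-14:00, 15:15-17:15 (invert busy blocks within the working day).
Ximena ∩ Hana: 08:45-13:00.
Ximena ∩ Hana ∩ Jonas: 08:45-09:15, 10:45-12:30.
Ximena ∩ Hana ∩ Jonas ∩ Chen: 08:45-09:15, 10:45-12:30.
Ximena ∩ Hana ∩ Jonas ∩ Chen ∩ Rina: 08:45-09:15, 10:45-12:30.
Ximena ∩ Hana ∩ Jonas ∩ Chen ∩ Rina ∩ Lila: 08:45-09:15, 10:45-12:30.
The first common window of at least 30 minutes is 08:45-09:15, so the earliest start is 08:45.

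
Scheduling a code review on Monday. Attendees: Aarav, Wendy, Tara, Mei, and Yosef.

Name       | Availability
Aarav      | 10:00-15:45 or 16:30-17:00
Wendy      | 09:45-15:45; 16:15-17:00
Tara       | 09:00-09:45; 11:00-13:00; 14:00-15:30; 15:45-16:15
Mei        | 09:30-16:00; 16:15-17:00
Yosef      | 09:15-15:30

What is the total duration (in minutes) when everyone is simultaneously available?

210

Aarav ∩ Wendy: 10:00-15:45, 16:30-17:00.
Aarav ∩ Wendy ∩ Tara: 11:00-13:00, 14:00-15:30.
Aarav ∩ Wendy ∩ Tara ∩ Mei: 11:00-13:00, 14:00-15:30.
Aarav ∩ Wendy ∩ Tara ∩ Mei ∩ Yosef: 11:00-13:00, 14:00-15:30.
Summing the common windows: 120 + 90 = 210 minutes.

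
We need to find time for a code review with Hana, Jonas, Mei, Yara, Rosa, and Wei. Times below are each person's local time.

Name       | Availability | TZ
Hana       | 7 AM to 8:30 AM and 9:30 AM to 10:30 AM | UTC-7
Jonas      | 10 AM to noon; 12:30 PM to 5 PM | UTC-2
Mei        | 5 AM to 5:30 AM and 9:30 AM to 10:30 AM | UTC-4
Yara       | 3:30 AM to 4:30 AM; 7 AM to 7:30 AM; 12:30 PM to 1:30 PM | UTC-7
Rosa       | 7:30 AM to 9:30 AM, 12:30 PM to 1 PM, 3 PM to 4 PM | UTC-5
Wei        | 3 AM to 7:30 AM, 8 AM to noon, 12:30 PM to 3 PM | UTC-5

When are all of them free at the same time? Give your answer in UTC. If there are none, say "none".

Hana in UTC: 14:00-15:30, 16:30-17:30 (add 7h to convert from UTC-7).
Jonas in UTC: 12:00-14:00, 14:30-19:00 (add 2h to convert from UTC-2).
Mei in UTC: 09:00-09:30, 13:30-14:30 (add 4h to convert from UTC-4).
Yara in UTC: 10:30-11:30, 14:00-14:30, 19:30-20:30 (add 7h to convert from UTC-7).
Rosa in UTC: 12:30-14:30, 17:30-18:00, 20:00-21:00 (add 5h to convert from UTC-5).
Wei in UTC: 08:00-12:30, 13:00-17:00, 17:30-20:00 (add 5h to convert from UTC-5).
Hana ∩ Jonas: 14:30-15:30, 16:30-17:30.
Hana ∩ Jonas ∩ Mei: ∅.
Hana ∩ Jonas ∩ Mei ∩ Yara: ∅.
Hana ∩ Jonas ∩ Mei ∩ Yara ∩ Rosa: ∅.
Hana ∩ Jonas ∩ Mei ∩ Yara ∩ Rosa ∩ Wei: ∅.
There is no time when everyone is free.

none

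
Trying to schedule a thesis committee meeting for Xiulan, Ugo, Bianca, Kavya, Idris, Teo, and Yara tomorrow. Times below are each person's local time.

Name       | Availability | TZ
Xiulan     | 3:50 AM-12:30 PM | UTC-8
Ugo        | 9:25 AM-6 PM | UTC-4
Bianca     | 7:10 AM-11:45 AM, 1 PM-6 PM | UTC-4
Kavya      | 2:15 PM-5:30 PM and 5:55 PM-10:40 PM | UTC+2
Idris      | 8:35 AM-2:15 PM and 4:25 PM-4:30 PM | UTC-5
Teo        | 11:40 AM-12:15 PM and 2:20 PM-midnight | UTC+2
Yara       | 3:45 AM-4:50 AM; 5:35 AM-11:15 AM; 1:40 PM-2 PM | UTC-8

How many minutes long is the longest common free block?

Xiulan in UTC: 11:50-20:30 (add 8h to convert from UTC-8).
Ugo in UTC: 13:25-22:00 (add 4h to convert from UTC-4).
Bianca in UTC: 11:10-15:45, 17:00-22:00 (add 4h to convert from UTC-4).
Kavya in UTC: 12:15-15:30, 15:55-20:40 (subtract 2h to convert from UTC+2).
Idris in UTC: 13:35-19:15, 21:25-21:30 (add 5h to convert from UTC-5).
Teo in UTC: 09:40-10:15, 12:20-22:00 (subtract 2h to convert from UTC+2).
Yara in UTC: 11:45-12:50, 13:35-19:15, 21:40-22:00 (add 8h to convert from UTC-8).
Xiulan ∩ Ugo: 13:25-20:30.
Xiulan ∩ Ugo ∩ Bianca: 13:25-15:45, 17:00-20:30.
Xiulan ∩ Ugo ∩ Bianca ∩ Kavya: 13:25-15:30, 17:00-20:30.
Xiulan ∩ Ugo ∩ Bianca ∩ Kavya ∩ Idris: 13:35-15:30, 17:00-19:15.
Xiulan ∩ Ugo ∩ Bianca ∩ Kavya ∩ Idris ∩ Teo: 13:35-15:30, 17:00-19:15.
Xiulan ∩ Ugo ∩ Bianca ∩ Kavya ∩ Idris ∩ Teo ∩ Yara: 13:35-15:30, 17:00-19:15.
The longest is 17:00-19:15 at 135 minutes.

135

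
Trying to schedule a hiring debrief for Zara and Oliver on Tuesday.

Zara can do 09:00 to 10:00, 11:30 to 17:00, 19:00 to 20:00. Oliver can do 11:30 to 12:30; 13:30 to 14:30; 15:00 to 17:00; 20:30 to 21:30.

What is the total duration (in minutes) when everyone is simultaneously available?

Zara ∩ Oliver: 11:30-12:30, 13:30-14:30, 15:00-17:00.
Summing the common windows: 60 + 60 + 120 = 240 minutes.

240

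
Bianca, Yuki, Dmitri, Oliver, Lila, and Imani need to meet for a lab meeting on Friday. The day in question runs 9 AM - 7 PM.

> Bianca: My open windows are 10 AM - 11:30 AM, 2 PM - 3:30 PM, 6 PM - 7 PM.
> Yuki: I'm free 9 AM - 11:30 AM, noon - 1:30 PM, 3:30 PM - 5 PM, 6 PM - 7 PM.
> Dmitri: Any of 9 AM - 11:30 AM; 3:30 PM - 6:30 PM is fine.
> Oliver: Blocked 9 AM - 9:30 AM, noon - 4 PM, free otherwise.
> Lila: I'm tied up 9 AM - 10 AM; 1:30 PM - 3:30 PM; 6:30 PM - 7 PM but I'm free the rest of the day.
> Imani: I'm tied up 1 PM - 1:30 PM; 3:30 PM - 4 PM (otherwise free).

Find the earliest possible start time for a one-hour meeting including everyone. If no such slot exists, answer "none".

10:00

Bianca free: 10:00-11:30, 14:00-15:30, 18:00-19:00.
Yuki free: 09:00-11:30, 12:00-13:30, 15:30-17:00, 18:00-19:00.
Dmitri free: 09:00-11:30, 15:30-18:30.
Oliver free: 09:30-12:00, 16:00-19:00 (invert busy blocks within the working day).
Lila free: 10:00-13:30, 15:30-18:30 (invert busy blocks within the working day).
Imani free: 09:00-13:00, 13:30-15:30, 16:00-19:00 (invert busy blocks within the working day).
Bianca ∩ Yuki: 10:00-11:30, 18:00-19:00.
Bianca ∩ Yuki ∩ Dmitri: 10:00-11:30, 18:00-18:30.
Bianca ∩ Yuki ∩ Dmitri ∩ Oliver: 10:00-11:30, 18:00-18:30.
Bianca ∩ Yuki ∩ Dmitri ∩ Oliver ∩ Lila: 10:00-11:30, 18:00-18:30.
Bianca ∩ Yuki ∩ Dmitri ∩ Oliver ∩ Lila ∩ Imani: 10:00-11:30, 18:00-18:30.
The first common window of at least 60 minutes is 10:00-11:30, so the earliest start is 10:00.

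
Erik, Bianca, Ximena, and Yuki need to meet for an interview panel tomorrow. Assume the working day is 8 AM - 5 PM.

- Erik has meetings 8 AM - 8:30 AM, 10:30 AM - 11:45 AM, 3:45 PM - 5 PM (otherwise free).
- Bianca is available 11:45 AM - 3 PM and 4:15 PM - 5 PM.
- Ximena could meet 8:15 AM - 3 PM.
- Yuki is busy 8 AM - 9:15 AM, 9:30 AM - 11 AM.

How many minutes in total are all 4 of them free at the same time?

195

Erik free: 08:30-10:30, 11:45-15:45 (invert busy blocks within the working day).
Bianca free: 11:45-15:00, 16:15-17:00.
Ximena free: 08:15-15:00.
Yuki free: 09:15-09:30, 11:00-17:00 (invert busy blocks within the working day).
Erik ∩ Bianca: 11:45-15:00.
Erik ∩ Bianca ∩ Ximena: 11:45-15:00.
Erik ∩ Bianca ∩ Ximena ∩ Yuki: 11:45-15:00.
So the common availability across everyone is 11:45-15:00.
That's a single block of 195 minutes.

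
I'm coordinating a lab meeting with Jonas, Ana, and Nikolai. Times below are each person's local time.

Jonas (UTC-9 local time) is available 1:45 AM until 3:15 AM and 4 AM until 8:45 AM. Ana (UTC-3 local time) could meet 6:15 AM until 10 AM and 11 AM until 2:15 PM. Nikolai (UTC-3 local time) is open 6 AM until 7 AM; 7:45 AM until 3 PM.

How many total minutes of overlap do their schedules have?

285

Jonas in UTC: 10:45-12:15, 13:00-17:45 (add 9h to convert from UTC-9).
Ana in UTC: 09:15-13:00, 14:00-17:15 (add 3h to convert from UTC-3).
Nikolai in UTC: 09:00-10:00, 10:45-18:00 (add 3h to convert from UTC-3).
Jonas ∩ Ana: 10:45-12:15, 14:00-17:15.
Jonas ∩ Ana ∩ Nikolai: 10:45-12:15, 14:00-17:15.
So the common availability across everyone is 10:45-12:15, 14:00-17:15.
Summing the common windows: 90 + 195 = 285 minutes.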